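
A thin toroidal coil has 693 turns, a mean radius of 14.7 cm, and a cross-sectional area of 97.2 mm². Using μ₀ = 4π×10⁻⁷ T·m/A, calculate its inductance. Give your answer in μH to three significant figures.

For a thin toroid, L = μ₀N²A/(2πR).
L = (4π×10⁻⁷)(693)²(9.720×10^-5) / (2π×0.147 m) = 6.351×10^-5 H.

L ≈ 63.5 μH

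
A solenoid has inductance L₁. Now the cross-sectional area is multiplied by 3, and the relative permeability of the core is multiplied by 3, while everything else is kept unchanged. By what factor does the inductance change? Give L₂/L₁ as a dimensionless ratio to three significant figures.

For a solenoid, L ∝ μᵣN²A/ℓ.
L₂/L₁ = (3) × (3) = 9.00.

L₂/L₁ = 9.00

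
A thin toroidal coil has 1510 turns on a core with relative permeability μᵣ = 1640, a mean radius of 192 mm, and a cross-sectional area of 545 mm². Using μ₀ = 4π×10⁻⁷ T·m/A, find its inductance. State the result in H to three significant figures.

L ≈ 2.12 H

For a thin toroid, L = μ₀μᵣN²A/(2πR).
L = (4π×10⁻⁷)(1640)(1510)²(5.450×10^-4) / (2π×0.192 m) = 2.123 H.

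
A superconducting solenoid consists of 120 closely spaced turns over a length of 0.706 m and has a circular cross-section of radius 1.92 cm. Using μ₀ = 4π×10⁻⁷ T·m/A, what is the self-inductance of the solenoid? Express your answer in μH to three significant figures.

A = πr² = π(1.920×10^-2 m)² = 1.158×10^-3 m².
For a long solenoid, L = μ₀N²A/ℓ.
L = (4π×10⁻⁷)(120)²(1.158×10^-3)/(0.706 m) = 2.968×10^-5 H.

L ≈ 29.7 μH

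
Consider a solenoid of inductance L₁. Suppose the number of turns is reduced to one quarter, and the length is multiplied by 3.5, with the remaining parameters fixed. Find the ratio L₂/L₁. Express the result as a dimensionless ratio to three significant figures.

For a solenoid, L ∝ μᵣN²A/ℓ.
L₂/L₁ = (0.25)^2 × (3.5)^-1 = 0.0179.

L₂/L₁ = 0.0179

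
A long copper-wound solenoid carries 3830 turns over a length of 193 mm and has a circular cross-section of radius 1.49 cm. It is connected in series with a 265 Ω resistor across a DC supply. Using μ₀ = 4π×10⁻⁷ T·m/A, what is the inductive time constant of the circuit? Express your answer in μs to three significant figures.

A = πr² = π(1.490×10^-2 m)² = 6.9746×10^-4 m².
L = μ₀N²A/ℓ = (4π×10⁻⁷)(3830)²(6.9746×10^-4)/(0.193) = 6.662×10^-2 H.
τ = L/R = (6.662×10^-2)/(265) = 2.514×10^-4 s.

τ ≈ 251 μs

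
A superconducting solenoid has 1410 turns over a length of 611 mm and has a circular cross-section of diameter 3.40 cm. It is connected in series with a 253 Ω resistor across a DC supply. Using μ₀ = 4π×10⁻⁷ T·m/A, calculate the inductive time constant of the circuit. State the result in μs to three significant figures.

τ ≈ 14.7 μs

A = π(d/2)² = π(1.700×10^-2 m)² = 9.079×10^-4 m².
L = μ₀N²A/ℓ = (4π×10⁻⁷)(1410)²(9.079×10^-4)/(0.611) = 3.712×10^-3 H.
τ = L/R = (3.712×10^-3)/(253) = 1.467×10^-5 s.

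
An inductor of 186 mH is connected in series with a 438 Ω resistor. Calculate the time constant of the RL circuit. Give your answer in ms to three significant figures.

τ ≈ 0.425 ms

τ = L/R = (0.186 H)/(438 Ω) = 4.247×10^-4 s.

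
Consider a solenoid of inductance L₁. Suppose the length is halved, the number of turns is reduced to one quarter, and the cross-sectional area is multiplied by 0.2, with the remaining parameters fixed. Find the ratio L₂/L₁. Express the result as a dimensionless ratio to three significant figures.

For a solenoid, L ∝ μᵣN²A/ℓ.
L₂/L₁ = (0.5)^-1 × (0.25)^2 × (0.2) = 0.0250.

L₂/L₁ = 0.0250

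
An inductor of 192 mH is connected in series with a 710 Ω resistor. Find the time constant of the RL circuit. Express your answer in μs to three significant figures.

τ ≈ 270 μs

τ = L/R = (0.192 H)/(710 Ω) = 2.704×10^-4 s.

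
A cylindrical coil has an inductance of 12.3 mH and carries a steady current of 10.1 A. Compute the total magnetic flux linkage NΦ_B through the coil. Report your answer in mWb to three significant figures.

NΦ_B ≈ 124 mWb

From L = NΦ_B/I, the flux linkage is NΦ_B = LI.
NΦ_B = (1.230×10^-2 H)(10.1 A) = 0.1242 Wb.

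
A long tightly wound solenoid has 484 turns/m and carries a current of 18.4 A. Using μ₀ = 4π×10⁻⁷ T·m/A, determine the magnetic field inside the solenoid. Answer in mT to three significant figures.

Inside a long solenoid, B = μ₀nI.
B = (4π×10⁻⁷)(484 m⁻¹)(18.4 A) = 1.119×10^-2 T.

B ≈ 11.2 mT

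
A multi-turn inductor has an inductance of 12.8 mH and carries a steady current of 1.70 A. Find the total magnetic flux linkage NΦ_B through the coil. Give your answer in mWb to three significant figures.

NΦ_B ≈ 21.8 mWb

From L = NΦ_B/I, the flux linkage is NΦ_B = LI.
NΦ_B = (1.280×10^-2 H)(1.70 A) = 2.176×10^-2 Wb.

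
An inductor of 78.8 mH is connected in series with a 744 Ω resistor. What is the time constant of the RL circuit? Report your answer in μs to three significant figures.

τ = L/R = (7.880×10^-2 H)/(744 Ω) = 1.059×10^-4 s.

τ ≈ 106 μs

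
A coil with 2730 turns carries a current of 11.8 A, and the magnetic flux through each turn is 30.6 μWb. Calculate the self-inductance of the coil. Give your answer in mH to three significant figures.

L ≈ 7.08 mH

Self-inductance is defined by L = NΦ_B/I (flux linkage over current).
L = (2730)(3.060×10^-5 Wb)/(11.8 A) = 7.079×10^-3 H.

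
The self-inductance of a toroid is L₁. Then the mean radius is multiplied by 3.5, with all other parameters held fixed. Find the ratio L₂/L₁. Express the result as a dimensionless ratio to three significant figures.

For a toroid, L ∝ μᵣN²A/R.
L₂/L₁ = (3.5)^-1 = 0.286.

L₂/L₁ = 0.286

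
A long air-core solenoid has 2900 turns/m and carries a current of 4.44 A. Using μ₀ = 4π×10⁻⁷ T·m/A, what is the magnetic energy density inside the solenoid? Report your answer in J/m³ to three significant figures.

B = μ₀nI = (4π×10⁻⁷)(2.900×10^3)(4.44) = 1.618×10^-2 T.
u = B²/(2μ₀) = (1.618×10^-2)²/(2×4π×10⁻⁷) = 104.2 J/m³.

u ≈ 104 J/m³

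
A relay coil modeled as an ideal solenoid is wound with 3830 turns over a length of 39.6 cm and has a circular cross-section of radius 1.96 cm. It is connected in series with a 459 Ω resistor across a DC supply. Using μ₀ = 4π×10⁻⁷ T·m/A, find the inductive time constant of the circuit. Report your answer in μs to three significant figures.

A = πr² = π(1.960×10^-2 m)² = 1.207×10^-3 m².
L = μ₀N²A/ℓ = (4π×10⁻⁷)(3830)²(1.207×10^-3)/(0.396) = 5.618×10^-2 H.
τ = L/R = (5.618×10^-2)/(459) = 1.224×10^-4 s.

τ ≈ 122 μs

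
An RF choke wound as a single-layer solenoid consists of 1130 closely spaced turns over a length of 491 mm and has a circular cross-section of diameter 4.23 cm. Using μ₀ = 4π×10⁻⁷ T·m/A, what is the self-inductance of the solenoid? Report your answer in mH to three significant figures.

A = π(d/2)² = π(2.115×10^-2 m)² = 1.405×10^-3 m².
For a long solenoid, L = μ₀N²A/ℓ.
L = (4π×10⁻⁷)(1130)²(1.405×10^-3)/(0.491 m) = 4.593×10^-3 H.

L ≈ 4.59 mH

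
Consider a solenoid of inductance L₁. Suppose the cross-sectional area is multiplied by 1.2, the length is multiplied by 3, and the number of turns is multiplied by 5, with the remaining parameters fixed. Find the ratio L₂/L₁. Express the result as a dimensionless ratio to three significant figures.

For a solenoid, L ∝ μᵣN²A/ℓ.
L₂/L₁ = (1.2) × (3)^-1 × (5)^2 = 10.0.

L₂/L₁ = 10.0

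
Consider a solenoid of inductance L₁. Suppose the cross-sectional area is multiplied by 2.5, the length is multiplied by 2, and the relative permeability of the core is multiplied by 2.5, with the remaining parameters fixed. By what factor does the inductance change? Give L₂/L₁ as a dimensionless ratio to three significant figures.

L₂/L₁ = 3.13

For a solenoid, L ∝ μᵣN²A/ℓ.
L₂/L₁ = (2.5) × (2)^-1 × (2.5) = 3.13.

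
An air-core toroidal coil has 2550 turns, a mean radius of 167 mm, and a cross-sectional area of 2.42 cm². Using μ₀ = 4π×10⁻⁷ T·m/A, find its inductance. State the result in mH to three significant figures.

For a thin toroid, L = μ₀N²A/(2πR).
L = (4π×10⁻⁷)(2550)²(2.420×10^-4) / (2π×0.167 m) = 1.8846×10^-3 H.

L ≈ 1.88 mH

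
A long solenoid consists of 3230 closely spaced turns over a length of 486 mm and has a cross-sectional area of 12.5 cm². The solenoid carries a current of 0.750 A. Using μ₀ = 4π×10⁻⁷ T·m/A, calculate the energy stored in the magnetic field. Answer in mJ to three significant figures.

A = 12.5 cm² = 1.250×10^-3 m².
L = μ₀N²A/ℓ = (4π×10⁻⁷)(3230)²(1.250×10^-3)/(0.486) = 3.372×10^-2 H.
U = ½LI² = ½(3.372×10^-2)(0.750)² = 9.484×10^-3 J.

U ≈ 9.48 mJ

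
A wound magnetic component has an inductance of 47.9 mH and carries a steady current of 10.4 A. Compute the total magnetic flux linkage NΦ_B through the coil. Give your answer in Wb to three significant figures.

NΦ_B ≈ 0.498 Wb

From L = NΦ_B/I, the flux linkage is NΦ_B = LI.
NΦ_B = (4.790×10^-2 H)(10.4 A) = 0.4982 Wb.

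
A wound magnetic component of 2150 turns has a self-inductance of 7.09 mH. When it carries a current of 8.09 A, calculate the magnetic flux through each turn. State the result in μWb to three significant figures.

Φ_B ≈ 26.7 μWb

From L = NΦ_B/I, the flux per turn is Φ_B = LI/N.
Φ_B = (7.090×10^-3 H)(8.09 A)/2150 = 2.668×10^-5 Wb.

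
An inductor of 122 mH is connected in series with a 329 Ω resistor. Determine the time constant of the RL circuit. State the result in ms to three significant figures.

τ = L/R = (0.122 H)/(329 Ω) = 3.708×10^-4 s.

τ ≈ 0.371 ms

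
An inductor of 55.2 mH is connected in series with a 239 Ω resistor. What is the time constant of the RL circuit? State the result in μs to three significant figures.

τ ≈ 231 μs

τ = L/R = (5.520×10^-2 H)/(239 Ω) = 2.310×10^-4 s.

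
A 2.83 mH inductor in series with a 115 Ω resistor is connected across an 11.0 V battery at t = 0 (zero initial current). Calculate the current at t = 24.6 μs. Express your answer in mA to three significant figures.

τ = L/R = 2.830×10^-3/115 = 2.461×10^-5 s; final current I_∞ = ε/R = 11.0/115 = 9.565×10^-2 A.
I(t) = I_∞(1 − e^(−t/τ)) with t/τ = 1.000.
I = (9.565×10^-2)(1 − e^(−1.000)) = 6.045×10^-2 A.

I ≈ 60.5 mA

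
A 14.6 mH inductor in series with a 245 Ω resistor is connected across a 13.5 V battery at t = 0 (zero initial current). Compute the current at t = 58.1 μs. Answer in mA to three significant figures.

τ = L/R = 1.460×10^-2/245 = 5.959×10^-5 s; final current I_∞ = ε/R = 13.5/245 = 5.510×10^-2 A.
I(t) = I_∞(1 − e^(−t/τ)) with t/τ = 0.975.
I = (5.510×10^-2)(1 − e^(−0.975)) = 3.432×10^-2 A.

I ≈ 34.3 mA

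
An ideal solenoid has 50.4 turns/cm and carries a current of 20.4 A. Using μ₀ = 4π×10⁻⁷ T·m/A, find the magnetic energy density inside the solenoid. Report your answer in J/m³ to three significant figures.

B = μ₀nI = (4π×10⁻⁷)(5.040×10^3)(20.4) = 0.1292 T.
u = B²/(2μ₀) = (0.1292)²/(2×4π×10⁻⁷) = 6.642×10^3 J/m³.

u ≈ 6640 J/m³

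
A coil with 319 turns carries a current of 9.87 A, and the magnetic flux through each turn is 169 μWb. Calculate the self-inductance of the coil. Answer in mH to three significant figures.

Self-inductance is defined by L = NΦ_B/I (flux linkage over current).
L = (319)(1.690×10^-4 Wb)/(9.87 A) = 5.462×10^-3 H.

L ≈ 5.46 mH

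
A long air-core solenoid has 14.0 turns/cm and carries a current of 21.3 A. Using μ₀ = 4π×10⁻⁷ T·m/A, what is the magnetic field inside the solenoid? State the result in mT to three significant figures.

Inside a long solenoid, B = μ₀nI.
B = (4π×10⁻⁷)(1.400×10^3 m⁻¹)(21.3 A) = 3.747×10^-2 T.

B ≈ 37.5 mT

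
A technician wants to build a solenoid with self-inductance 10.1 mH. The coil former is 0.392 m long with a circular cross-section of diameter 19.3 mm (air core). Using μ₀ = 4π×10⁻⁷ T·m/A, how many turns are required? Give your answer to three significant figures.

N ≈ 3280 turns

A = π(d/2)² = π(9.650×10^-3 m)² = 2.926×10^-4 m².
From L = μ₀N²A/ℓ, N = √(Lℓ / (μ₀A)).
N = √[(1.010×10^-2)(0.392) / ((4π×10⁻⁷)×2.926×10^-4)] = √(1.077×10^7) ≈ 3281.7.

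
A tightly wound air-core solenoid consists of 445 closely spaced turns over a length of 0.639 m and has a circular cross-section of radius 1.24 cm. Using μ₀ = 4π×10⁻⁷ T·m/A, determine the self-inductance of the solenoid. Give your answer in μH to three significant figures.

A = πr² = π(1.240×10^-2 m)² = 4.831×10^-4 m².
For a long solenoid, L = μ₀N²A/ℓ.
L = (4π×10⁻⁷)(445)²(4.831×10^-4)/(0.639 m) = 1.881×10^-4 H.

L ≈ 188 μH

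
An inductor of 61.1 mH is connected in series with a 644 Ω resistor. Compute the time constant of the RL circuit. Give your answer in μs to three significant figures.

τ ≈ 94.9 μs

τ = L/R = (6.110×10^-2 H)/(644 Ω) = 9.488×10^-5 s.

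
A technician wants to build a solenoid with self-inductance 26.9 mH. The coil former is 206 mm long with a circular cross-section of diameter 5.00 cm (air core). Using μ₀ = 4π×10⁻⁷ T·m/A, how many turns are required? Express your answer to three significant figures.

N ≈ 1500 turns

A = π(d/2)² = π(2.500×10^-2 m)² = 1.963×10^-3 m².
From L = μ₀N²A/ℓ, N = √(Lℓ / (μ₀A)).
N = √[(2.690×10^-2)(0.206) / ((4π×10⁻⁷)×1.963×10^-3)] = √(2.246×10^6) ≈ 1498.6.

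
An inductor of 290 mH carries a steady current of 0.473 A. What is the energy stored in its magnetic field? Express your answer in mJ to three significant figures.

Stored magnetic energy: U = ½LI².
U = ½(0.29 H)(0.473 A)² = 3.244×10^-2 J.

U ≈ 32.4 mJ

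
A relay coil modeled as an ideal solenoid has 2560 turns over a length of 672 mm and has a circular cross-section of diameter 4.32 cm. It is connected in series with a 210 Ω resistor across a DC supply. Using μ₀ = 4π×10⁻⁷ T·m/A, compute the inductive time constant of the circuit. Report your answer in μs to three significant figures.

τ ≈ 85.5 μs

A = π(d/2)² = π(2.160×10^-2 m)² = 1.466×10^-3 m².
L = μ₀N²A/ℓ = (4π×10⁻⁷)(2560)²(1.466×10^-3)/(0.672) = 1.796×10^-2 H.
τ = L/R = (1.796×10^-2)/(210) = 8.554×10^-5 s.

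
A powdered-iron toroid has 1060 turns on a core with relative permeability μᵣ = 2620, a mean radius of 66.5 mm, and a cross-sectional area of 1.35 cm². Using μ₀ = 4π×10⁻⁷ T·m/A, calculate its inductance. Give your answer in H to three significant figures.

L ≈ 1.20 H

For a thin toroid, L = μ₀μᵣN²A/(2πR).
L = (4π×10⁻⁷)(2620)(1060)²(1.350×10^-4) / (2π×6.650×10^-2 m) = 1.195 H.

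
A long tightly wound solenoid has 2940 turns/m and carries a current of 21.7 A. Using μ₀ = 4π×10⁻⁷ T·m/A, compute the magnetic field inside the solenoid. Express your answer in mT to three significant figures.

Inside a long solenoid, B = μ₀nI.
B = (4π×10⁻⁷)(2.940×10^3 m⁻¹)(21.7 A) = 8.017×10^-2 T.

B ≈ 80.2 mT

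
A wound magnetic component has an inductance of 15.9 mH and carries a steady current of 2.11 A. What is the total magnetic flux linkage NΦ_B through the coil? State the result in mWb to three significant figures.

From L = NΦ_B/I, the flux linkage is NΦ_B = LI.
NΦ_B = (1.590×10^-2 H)(2.11 A) = 3.3549×10^-2 Wb.

NΦ_B ≈ 33.5 mWb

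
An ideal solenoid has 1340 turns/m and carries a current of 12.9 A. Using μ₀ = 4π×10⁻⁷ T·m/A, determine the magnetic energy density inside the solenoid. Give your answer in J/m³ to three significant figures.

u ≈ 188 J/m³

B = μ₀nI = (4π×10⁻⁷)(1.340×10^3)(12.9) = 2.172×10^-2 T.
u = B²/(2μ₀) = (2.172×10^-2)²/(2×4π×10⁻⁷) = 187.7 J/m³.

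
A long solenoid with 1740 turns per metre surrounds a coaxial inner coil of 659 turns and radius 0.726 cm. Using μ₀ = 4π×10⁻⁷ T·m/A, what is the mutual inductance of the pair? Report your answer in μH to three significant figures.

The outer solenoid produces a uniform field B₁ = μ₀n₁I₁ across the inner coil,
so the flux linkage is N₂Φ = N₂B₁A₂ = μ₀n₁N₂A₂·I₁, giving M = μ₀n₁N₂A₂.
A₂ = πr² = π(7.260×10^-3 m)² = 1.656×10^-4 m².
M = (4π×10⁻⁷)(1740)(659)(1.656×10^-4) = 2.386×10^-4 H.

M ≈ 239 μH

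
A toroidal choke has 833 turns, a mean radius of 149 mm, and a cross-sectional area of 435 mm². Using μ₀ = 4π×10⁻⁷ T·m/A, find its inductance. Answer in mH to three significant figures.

L ≈ 0.405 mH

For a thin toroid, L = μ₀N²A/(2πR).
L = (4π×10⁻⁷)(833)²(4.350×10^-4) / (2π×0.149 m) = 4.052×10^-4 H.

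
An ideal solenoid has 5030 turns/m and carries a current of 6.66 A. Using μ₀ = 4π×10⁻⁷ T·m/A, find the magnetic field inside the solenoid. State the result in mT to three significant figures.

Inside a long solenoid, B = μ₀nI.
B = (4π×10⁻⁷)(5.030×10^3 m⁻¹)(6.66 A) = 4.210×10^-2 T.

B ≈ 42.1 mT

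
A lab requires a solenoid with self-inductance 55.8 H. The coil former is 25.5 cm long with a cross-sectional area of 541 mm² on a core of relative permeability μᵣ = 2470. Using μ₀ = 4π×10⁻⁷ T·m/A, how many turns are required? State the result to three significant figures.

N ≈ 2910 turns

A = 541 mm² = 5.410×10^-4 m².
From L = μ₀μᵣN²A/ℓ, N = √(Lℓ / (μ₀μᵣA)).
N = √[(55.8)(0.255) / ((4π×10⁻⁷)(2470)×5.410×10^-4)] = √(8.474×10^6) ≈ 2911.0.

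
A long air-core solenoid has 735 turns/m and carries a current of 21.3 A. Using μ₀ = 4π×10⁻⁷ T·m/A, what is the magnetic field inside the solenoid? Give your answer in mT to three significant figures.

B ≈ 19.7 mT

Inside a long solenoid, B = μ₀nI.
B = (4π×10⁻⁷)(735 m⁻¹)(21.3 A) = 1.967×10^-2 T.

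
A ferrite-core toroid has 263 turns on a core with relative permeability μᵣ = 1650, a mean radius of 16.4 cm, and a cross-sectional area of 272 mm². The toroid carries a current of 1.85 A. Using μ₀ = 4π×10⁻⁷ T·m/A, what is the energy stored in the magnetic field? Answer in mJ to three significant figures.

U ≈ 64.8 mJ

L = μ₀μᵣN²A/(2πR) = (4π×10⁻⁷)(1650)(263)²(2.720×10^-4)/(2π×0.164) = 3.786×10^-2 H.
U = ½LI² = ½(3.786×10^-2)(1.85)² = 6.478×10^-2 J.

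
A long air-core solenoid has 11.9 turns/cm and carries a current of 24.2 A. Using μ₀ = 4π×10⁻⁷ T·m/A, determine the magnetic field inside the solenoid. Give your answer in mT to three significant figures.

Inside a long solenoid, B = μ₀nI.
B = (4π×10⁻⁷)(1.190×10^3 m⁻¹)(24.2 A) = 3.619×10^-2 T.

B ≈ 36.2 mT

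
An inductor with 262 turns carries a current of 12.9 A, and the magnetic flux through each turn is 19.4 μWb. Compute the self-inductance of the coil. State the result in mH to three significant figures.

Self-inductance is defined by L = NΦ_B/I (flux linkage over current).
L = (262)(1.940×10^-5 Wb)/(12.9 A) = 3.940×10^-4 H.

L ≈ 0.394 mH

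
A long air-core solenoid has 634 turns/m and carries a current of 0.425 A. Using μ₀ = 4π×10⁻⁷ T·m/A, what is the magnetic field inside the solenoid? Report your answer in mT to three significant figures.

B ≈ 0.339 mT

Inside a long solenoid, B = μ₀nI.
B = (4π×10⁻⁷)(634 m⁻¹)(0.425 A) = 3.386×10^-4 T.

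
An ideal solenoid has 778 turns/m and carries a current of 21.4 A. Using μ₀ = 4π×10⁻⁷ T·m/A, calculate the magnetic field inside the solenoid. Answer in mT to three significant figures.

Inside a long solenoid, B = μ₀nI.
B = (4π×10⁻⁷)(778 m⁻¹)(21.4 A) = 2.092×10^-2 T.

B ≈ 20.9 mT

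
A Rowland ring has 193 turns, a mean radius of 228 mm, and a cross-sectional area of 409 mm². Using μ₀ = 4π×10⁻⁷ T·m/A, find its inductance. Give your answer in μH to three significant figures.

For a thin toroid, L = μ₀N²A/(2πR).
L = (4π×10⁻⁷)(193)²(4.090×10^-4) / (2π×0.228 m) = 1.336×10^-5 H.

L ≈ 13.4 μH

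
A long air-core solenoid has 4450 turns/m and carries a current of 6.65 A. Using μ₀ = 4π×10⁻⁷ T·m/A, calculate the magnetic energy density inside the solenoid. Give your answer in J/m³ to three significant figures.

B = μ₀nI = (4π×10⁻⁷)(4.450×10^3)(6.65) = 3.719×10^-2 T.
u = B²/(2μ₀) = (3.719×10^-2)²/(2×4π×10⁻⁷) = 550.2 J/m³.

u ≈ 550 J/m³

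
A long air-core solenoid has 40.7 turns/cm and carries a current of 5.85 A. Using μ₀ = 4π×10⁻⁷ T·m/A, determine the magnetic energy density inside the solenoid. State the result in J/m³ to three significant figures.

B = μ₀nI = (4π×10⁻⁷)(4.070×10^3)(5.85) = 2.992×10^-2 T.
u = B²/(2μ₀) = (2.992×10^-2)²/(2×4π×10⁻⁷) = 356.2 J/m³.

u ≈ 356 J/m³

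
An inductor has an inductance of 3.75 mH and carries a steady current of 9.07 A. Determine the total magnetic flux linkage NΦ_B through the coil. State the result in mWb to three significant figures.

NΦ_B ≈ 34.0 mWb

From L = NΦ_B/I, the flux linkage is NΦ_B = LI.
NΦ_B = (3.750×10^-3 H)(9.07 A) = 3.401×10^-2 Wb.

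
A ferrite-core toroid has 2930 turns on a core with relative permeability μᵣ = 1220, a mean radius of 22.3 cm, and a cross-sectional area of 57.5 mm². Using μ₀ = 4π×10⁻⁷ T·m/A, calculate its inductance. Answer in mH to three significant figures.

For a thin toroid, L = μ₀μᵣN²A/(2πR).
L = (4π×10⁻⁷)(1220)(2930)²(5.750×10^-5) / (2π×0.223 m) = 0.5401 H.

L ≈ 540 mH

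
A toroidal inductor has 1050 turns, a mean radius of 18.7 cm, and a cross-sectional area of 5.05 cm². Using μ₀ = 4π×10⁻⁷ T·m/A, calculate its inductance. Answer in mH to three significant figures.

L ≈ 0.595 mH

For a thin toroid, L = μ₀N²A/(2πR).
L = (4π×10⁻⁷)(1050)²(5.050×10^-4) / (2π×0.187 m) = 5.9547×10^-4 H.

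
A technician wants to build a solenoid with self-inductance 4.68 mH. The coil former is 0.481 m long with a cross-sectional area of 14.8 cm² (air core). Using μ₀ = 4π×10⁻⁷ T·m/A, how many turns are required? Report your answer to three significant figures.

N ≈ 1100 turns

A = 14.8 cm² = 1.480×10^-3 m².
From L = μ₀N²A/ℓ, N = √(Lℓ / (μ₀A)).
N = √[(4.680×10^-3)(0.481) / ((4π×10⁻⁷)×1.480×10^-3)] = √(1.210×10^6) ≈ 1100.2.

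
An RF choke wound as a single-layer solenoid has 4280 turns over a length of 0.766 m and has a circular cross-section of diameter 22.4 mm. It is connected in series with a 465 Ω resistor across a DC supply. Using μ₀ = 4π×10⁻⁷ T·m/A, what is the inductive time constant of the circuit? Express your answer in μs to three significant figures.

τ ≈ 25.5 μs

A = π(d/2)² = π(1.120×10^-2 m)² = 3.941×10^-4 m².
L = μ₀N²A/ℓ = (4π×10⁻⁷)(4280)²(3.941×10^-4)/(0.766) = 1.184×10^-2 H.
τ = L/R = (1.184×10^-2)/(465) = 2.547×10^-5 s.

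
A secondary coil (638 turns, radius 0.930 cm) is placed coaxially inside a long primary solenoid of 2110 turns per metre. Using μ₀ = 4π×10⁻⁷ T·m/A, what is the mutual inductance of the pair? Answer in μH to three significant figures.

The outer solenoid produces a uniform field B₁ = μ₀n₁I₁ across the inner coil,
so the flux linkage is N₂Φ = N₂B₁A₂ = μ₀n₁N₂A₂·I₁, giving M = μ₀n₁N₂A₂.
A₂ = πr² = π(9.300×10^-3 m)² = 2.717×10^-4 m².
M = (4π×10⁻⁷)(2110)(638)(2.717×10^-4) = 4.597×10^-4 H.

M ≈ 460 μH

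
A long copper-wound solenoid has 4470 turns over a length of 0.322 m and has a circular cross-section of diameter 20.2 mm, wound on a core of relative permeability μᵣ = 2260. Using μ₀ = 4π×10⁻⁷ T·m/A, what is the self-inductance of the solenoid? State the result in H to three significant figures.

L ≈ 56.5 H

A = π(d/2)² = π(1.010×10^-2 m)² = 3.2047×10^-4 m².
For a long solenoid, L = μ₀μᵣN²A/ℓ.
L = (4π×10⁻⁷)(2260)(4470)²(3.2047×10^-4)/(0.322 m) = 56.48 H.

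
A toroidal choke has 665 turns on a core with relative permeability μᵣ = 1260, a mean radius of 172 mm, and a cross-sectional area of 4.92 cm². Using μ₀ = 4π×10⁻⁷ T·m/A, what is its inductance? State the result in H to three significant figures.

L ≈ 0.319 H

For a thin toroid, L = μ₀μᵣN²A/(2πR).
L = (4π×10⁻⁷)(1260)(665)²(4.920×10^-4) / (2π×0.172 m) = 0.3188 H.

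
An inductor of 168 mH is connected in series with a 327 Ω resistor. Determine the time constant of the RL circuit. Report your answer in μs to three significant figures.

τ = L/R = (0.168 H)/(327 Ω) = 5.138×10^-4 s.

τ ≈ 514 μs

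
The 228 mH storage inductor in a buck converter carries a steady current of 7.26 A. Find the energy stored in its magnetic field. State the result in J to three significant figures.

Stored magnetic energy: U = ½LI².
U = ½(0.228 H)(7.26 A)² = 6.009 J.

U ≈ 6.01 J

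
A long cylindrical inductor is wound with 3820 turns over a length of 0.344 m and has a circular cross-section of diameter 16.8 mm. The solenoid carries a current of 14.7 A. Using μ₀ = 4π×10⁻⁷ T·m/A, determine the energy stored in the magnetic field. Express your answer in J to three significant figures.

A = π(d/2)² = π(8.400×10^-3 m)² = 2.217×10^-4 m².
L = μ₀N²A/ℓ = (4π×10⁻⁷)(3820)²(2.217×10^-4)/(0.344) = 1.182×10^-2 H.
U = ½LI² = ½(1.182×10^-2)(14.7)² = 1.277 J.

U ≈ 1.28 J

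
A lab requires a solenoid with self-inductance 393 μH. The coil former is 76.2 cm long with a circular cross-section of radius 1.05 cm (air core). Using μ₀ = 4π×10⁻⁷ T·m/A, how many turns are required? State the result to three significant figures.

A = πr² = π(1.050×10^-2 m)² = 3.464×10^-4 m².
From L = μ₀N²A/ℓ, N = √(Lℓ / (μ₀A)).
N = √[(3.930×10^-4)(0.762) / ((4π×10⁻⁷)×3.464×10^-4)] = √(6.880×10^5) ≈ 829.48.

N ≈ 829 turns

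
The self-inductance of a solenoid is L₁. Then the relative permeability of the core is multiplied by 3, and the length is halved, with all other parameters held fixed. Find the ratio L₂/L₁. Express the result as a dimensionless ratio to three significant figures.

L₂/L₁ = 6.00

For a solenoid, L ∝ μᵣN²A/ℓ.
L₂/L₁ = (3) × (0.5)^-1 = 6.00.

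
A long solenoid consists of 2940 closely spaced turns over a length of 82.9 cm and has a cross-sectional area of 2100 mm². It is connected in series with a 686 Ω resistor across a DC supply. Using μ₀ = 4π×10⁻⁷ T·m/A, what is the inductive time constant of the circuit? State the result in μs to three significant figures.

τ ≈ 40.1 μs

A = 2100 mm² = 2.100×10^-3 m².
L = μ₀N²A/ℓ = (4π×10⁻⁷)(2940)²(2.100×10^-3)/(0.829) = 2.751×10^-2 H.
τ = L/R = (2.751×10^-2)/(686) = 4.011×10^-5 s.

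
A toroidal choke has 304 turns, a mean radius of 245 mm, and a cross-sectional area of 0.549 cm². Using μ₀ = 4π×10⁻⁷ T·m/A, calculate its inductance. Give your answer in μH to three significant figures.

L ≈ 4.14 μH

For a thin toroid, L = μ₀N²A/(2πR).
L = (4π×10⁻⁷)(304)²(5.490×10^-5) / (2π×0.245 m) = 4.142×10^-6 H.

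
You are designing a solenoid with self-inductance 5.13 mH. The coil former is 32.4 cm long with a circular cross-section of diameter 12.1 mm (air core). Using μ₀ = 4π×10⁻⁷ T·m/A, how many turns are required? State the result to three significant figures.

N ≈ 3390 turns

A = π(d/2)² = π(6.050×10^-3 m)² = 1.150×10^-4 m².
From L = μ₀N²A/ℓ, N = √(Lℓ / (μ₀A)).
N = √[(5.130×10^-3)(0.324) / ((4π×10⁻⁷)×1.150×10^-4)] = √(1.150×10^7) ≈ 3391.5.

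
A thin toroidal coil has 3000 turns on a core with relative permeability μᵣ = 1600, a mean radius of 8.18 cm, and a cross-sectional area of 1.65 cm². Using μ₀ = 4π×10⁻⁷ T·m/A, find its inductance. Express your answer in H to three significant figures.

L ≈ 5.81 H

For a thin toroid, L = μ₀μᵣN²A/(2πR).
L = (4π×10⁻⁷)(1600)(3000)²(1.650×10^-4) / (2π×8.180×10^-2 m) = 5.809 H.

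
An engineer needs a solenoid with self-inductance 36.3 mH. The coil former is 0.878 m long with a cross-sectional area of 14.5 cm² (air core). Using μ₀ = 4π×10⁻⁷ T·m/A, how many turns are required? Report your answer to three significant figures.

A = 14.5 cm² = 1.450×10^-3 m².
From L = μ₀N²A/ℓ, N = √(Lℓ / (μ₀A)).
N = √[(3.630×10^-2)(0.878) / ((4π×10⁻⁷)×1.450×10^-3)] = √(1.749×10^7) ≈ 4182.3.

N ≈ 4180 turns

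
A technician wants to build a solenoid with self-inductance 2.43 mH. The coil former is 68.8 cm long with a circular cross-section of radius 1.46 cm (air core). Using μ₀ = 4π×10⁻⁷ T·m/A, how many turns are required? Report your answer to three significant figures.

A = πr² = π(1.460×10^-2 m)² = 6.697×10^-4 m².
From L = μ₀N²A/ℓ, N = √(Lℓ / (μ₀A)).
N = √[(2.430×10^-3)(0.688) / ((4π×10⁻⁷)×6.697×10^-4)] = √(1.987×10^6) ≈ 1409.5.

N ≈ 1410 turns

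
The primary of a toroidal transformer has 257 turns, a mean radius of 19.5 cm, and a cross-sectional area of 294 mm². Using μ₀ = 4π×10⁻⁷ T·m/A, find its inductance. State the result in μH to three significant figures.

L ≈ 19.9 μH

For a thin toroid, L = μ₀N²A/(2πR).
L = (4π×10⁻⁷)(257)²(2.940×10^-4) / (2π×0.195 m) = 1.992×10^-5 H.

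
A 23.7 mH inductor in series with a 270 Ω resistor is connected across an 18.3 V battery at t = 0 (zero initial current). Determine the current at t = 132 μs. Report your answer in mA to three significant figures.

τ = L/R = 2.370×10^-2/270 = 8.778×10^-5 s; final current I_∞ = ε/R = 18.3/270 = 6.778×10^-2 A.
I(t) = I_∞(1 − e^(−t/τ)) with t/τ = 1.504.
I = (6.778×10^-2)(1 − e^(−1.504)) = 5.271×10^-2 A.

I ≈ 52.7 mA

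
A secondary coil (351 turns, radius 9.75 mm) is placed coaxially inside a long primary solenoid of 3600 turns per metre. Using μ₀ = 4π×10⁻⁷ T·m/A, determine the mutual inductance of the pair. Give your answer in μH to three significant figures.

M ≈ 474 μH

The outer solenoid produces a uniform field B₁ = μ₀n₁I₁ across the inner coil,
so the flux linkage is N₂Φ = N₂B₁A₂ = μ₀n₁N₂A₂·I₁, giving M = μ₀n₁N₂A₂.
A₂ = πr² = π(9.750×10^-3 m)² = 2.986×10^-4 m².
M = (4π×10⁻⁷)(3600)(351)(2.986×10^-4) = 4.742×10^-4 H.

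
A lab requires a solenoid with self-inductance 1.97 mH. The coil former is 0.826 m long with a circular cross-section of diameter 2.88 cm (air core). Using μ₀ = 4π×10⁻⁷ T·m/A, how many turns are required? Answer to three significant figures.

A = π(d/2)² = π(1.440×10^-2 m)² = 6.514×10^-4 m².
From L = μ₀N²A/ℓ, N = √(Lℓ / (μ₀A)).
N = √[(1.970×10^-3)(0.826) / ((4π×10⁻⁷)×6.514×10^-4)] = √(1.988×10^6) ≈ 1409.9.

N ≈ 1410 turns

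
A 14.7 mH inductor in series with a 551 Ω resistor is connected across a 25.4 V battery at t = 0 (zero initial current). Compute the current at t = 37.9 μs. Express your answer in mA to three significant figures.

τ = L/R = 1.470×10^-2/551 = 2.668×10^-5 s; final current I_∞ = ε/R = 25.4/551 = 4.610×10^-2 A.
I(t) = I_∞(1 − e^(−t/τ)) with t/τ = 1.421.
I = (4.610×10^-2)(1 − e^(−1.421)) = 3.496×10^-2 A.

I ≈ 35.0 mA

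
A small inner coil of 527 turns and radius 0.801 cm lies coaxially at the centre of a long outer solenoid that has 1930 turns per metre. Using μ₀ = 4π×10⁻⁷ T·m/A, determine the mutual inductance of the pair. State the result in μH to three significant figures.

M ≈ 258 μH

The outer solenoid produces a uniform field B₁ = μ₀n₁I₁ across the inner coil,
so the flux linkage is N₂Φ = N₂B₁A₂ = μ₀n₁N₂A₂·I₁, giving M = μ₀n₁N₂A₂.
A₂ = πr² = π(8.010×10^-3 m)² = 2.016×10^-4 m².
M = (4π×10⁻⁷)(1930)(527)(2.016×10^-4) = 2.576×10^-4 H.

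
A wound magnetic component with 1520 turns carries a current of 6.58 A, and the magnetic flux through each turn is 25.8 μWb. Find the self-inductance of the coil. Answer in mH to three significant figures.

Self-inductance is defined by L = NΦ_B/I (flux linkage over current).
L = (1520)(2.580×10^-5 Wb)/(6.58 A) = 5.960×10^-3 H.

L ≈ 5.96 mH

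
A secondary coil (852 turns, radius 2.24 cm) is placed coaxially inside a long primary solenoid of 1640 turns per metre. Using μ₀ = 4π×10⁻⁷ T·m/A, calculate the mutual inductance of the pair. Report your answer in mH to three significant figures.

The outer solenoid produces a uniform field B₁ = μ₀n₁I₁ across the inner coil,
so the flux linkage is N₂Φ = N₂B₁A₂ = μ₀n₁N₂A₂·I₁, giving M = μ₀n₁N₂A₂.
A₂ = πr² = π(2.240×10^-2 m)² = 1.576×10^-3 m².
M = (4π×10⁻⁷)(1640)(852)(1.576×10^-3) = 2.768×10^-3 H.

M ≈ 2.77 mH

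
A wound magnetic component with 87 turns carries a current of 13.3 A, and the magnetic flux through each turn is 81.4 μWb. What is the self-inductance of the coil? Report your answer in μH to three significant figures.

L ≈ 532 μH

Self-inductance is defined by L = NΦ_B/I (flux linkage over current).
L = (87)(8.140×10^-5 Wb)/(13.3 A) = 5.3247×10^-4 H.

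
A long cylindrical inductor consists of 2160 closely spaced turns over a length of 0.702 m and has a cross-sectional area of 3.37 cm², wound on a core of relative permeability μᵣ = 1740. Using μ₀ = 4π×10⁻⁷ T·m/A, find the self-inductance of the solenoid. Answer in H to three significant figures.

A = 3.37 cm² = 3.370×10^-4 m².
For a long solenoid, L = μ₀μᵣN²A/ℓ.
L = (4π×10⁻⁷)(1740)(2160)²(3.370×10^-4)/(0.702 m) = 4.897 H.

L ≈ 4.90 H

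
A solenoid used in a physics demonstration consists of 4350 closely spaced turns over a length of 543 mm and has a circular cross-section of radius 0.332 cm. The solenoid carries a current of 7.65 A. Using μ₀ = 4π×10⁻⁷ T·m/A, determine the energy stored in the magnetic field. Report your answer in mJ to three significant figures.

A = πr² = π(3.320×10^-3 m)² = 3.463×10^-5 m².
L = μ₀N²A/ℓ = (4π×10⁻⁷)(4350)²(3.463×10^-5)/(0.543) = 1.516×10^-3 H.
U = ½LI² = ½(1.516×10^-3)(7.65)² = 4.437×10^-2 J.

U ≈ 44.4 mJ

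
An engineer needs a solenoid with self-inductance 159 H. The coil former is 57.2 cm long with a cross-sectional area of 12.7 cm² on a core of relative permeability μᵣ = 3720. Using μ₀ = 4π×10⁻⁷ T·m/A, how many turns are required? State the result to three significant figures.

A = 12.7 cm² = 1.270×10^-3 m².
From L = μ₀μᵣN²A/ℓ, N = √(Lℓ / (μ₀μᵣA)).
N = √[(159)(0.572) / ((4π×10⁻⁷)(3720)×1.270×10^-3)] = √(1.532×10^7) ≈ 3914.0.

N ≈ 3910 turns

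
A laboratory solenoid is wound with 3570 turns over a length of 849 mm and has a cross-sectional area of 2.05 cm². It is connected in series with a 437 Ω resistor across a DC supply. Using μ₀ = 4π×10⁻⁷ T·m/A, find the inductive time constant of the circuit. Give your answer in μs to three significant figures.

A = 2.05 cm² = 2.050×10^-4 m².
L = μ₀N²A/ℓ = (4π×10⁻⁷)(3570)²(2.050×10^-4)/(0.849) = 3.867×10^-3 H.
τ = L/R = (3.867×10^-3)/(437) = 8.849×10^-6 s.

τ ≈ 8.85 μs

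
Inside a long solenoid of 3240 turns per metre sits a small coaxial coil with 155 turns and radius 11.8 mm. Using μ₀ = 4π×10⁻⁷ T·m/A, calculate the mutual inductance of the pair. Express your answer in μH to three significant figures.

The outer solenoid produces a uniform field B₁ = μ₀n₁I₁ across the inner coil,
so the flux linkage is N₂Φ = N₂B₁A₂ = μ₀n₁N₂A₂·I₁, giving M = μ₀n₁N₂A₂.
A₂ = πr² = π(1.180×10^-2 m)² = 4.374×10^-4 m².
M = (4π×10⁻⁷)(3240)(155)(4.374×10^-4) = 2.761×10^-4 H.

M ≈ 276 μH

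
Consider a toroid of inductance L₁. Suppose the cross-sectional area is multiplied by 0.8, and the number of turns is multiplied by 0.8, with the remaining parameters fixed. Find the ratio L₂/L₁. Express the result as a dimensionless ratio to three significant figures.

L₂/L₁ = 0.512

For a toroid, L ∝ μᵣN²A/R.
L₂/L₁ = (0.8) × (0.8)^2 = 0.512.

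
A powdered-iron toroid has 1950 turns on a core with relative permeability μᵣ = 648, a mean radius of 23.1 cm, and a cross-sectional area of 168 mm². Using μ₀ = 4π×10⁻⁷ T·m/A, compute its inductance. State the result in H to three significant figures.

L ≈ 0.358 H

For a thin toroid, L = μ₀μᵣN²A/(2πR).
L = (4π×10⁻⁷)(648)(1950)²(1.680×10^-4) / (2π×0.231 m) = 0.3584 H.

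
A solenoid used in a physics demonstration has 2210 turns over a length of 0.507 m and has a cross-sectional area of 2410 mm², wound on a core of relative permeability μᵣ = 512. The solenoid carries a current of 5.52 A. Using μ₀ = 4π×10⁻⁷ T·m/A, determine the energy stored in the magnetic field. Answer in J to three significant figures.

A = 2410 mm² = 2.410×10^-3 m².
L = μ₀μᵣN²A/ℓ = (4π×10⁻⁷)(512)(2210)²(2.410×10^-3)/(0.507) = 14.94 H.
U = ½LI² = ½(14.94)(5.52)² = 227.6 J.

U ≈ 228 J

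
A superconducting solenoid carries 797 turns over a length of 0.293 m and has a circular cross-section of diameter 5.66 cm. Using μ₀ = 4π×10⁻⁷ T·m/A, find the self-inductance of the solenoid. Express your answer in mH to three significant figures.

L ≈ 6.85 mH

A = π(d/2)² = π(2.830×10^-2 m)² = 2.516×10^-3 m².
For a long solenoid, L = μ₀N²A/ℓ.
L = (4π×10⁻⁷)(797)²(2.516×10^-3)/(0.293 m) = 6.8546×10^-3 H.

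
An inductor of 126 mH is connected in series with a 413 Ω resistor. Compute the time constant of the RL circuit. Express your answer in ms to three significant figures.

τ ≈ 0.305 ms

τ = L/R = (0.126 H)/(413 Ω) = 3.051×10^-4 s.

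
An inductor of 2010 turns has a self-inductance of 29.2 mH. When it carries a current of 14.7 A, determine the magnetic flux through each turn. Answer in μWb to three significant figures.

From L = NΦ_B/I, the flux per turn is Φ_B = LI/N.
Φ_B = (2.920×10^-2 H)(14.7 A)/2010 = 2.136×10^-4 Wb.

Φ_B ≈ 214 μWb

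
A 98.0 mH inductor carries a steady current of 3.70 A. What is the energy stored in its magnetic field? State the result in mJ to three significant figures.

Stored magnetic energy: U = ½LI².
U = ½(9.800×10^-2 H)(3.70 A)² = 0.6708 J.

U ≈ 671 mJ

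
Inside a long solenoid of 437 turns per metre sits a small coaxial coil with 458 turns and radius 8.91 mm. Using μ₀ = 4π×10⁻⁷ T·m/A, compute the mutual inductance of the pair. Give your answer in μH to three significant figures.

The outer solenoid produces a uniform field B₁ = μ₀n₁I₁ across the inner coil,
so the flux linkage is N₂Φ = N₂B₁A₂ = μ₀n₁N₂A₂·I₁, giving M = μ₀n₁N₂A₂.
A₂ = πr² = π(8.910×10^-3 m)² = 2.494×10^-4 m².
M = (4π×10⁻⁷)(437)(458)(2.494×10^-4) = 6.273×10^-5 H.

M ≈ 62.7 μH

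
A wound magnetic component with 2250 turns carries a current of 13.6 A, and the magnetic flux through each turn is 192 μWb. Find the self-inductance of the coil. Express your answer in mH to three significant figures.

Self-inductance is defined by L = NΦ_B/I (flux linkage over current).
L = (2250)(1.920×10^-4 Wb)/(13.6 A) = 3.176×10^-2 H.

L ≈ 31.8 mH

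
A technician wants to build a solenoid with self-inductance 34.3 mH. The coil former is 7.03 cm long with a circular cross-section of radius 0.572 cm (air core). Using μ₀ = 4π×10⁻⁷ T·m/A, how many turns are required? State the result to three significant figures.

A = πr² = π(5.720×10^-3 m)² = 1.028×10^-4 m².
From L = μ₀N²A/ℓ, N = √(Lℓ / (μ₀A)).
N = √[(3.430×10^-2)(7.030×10^-2) / ((4π×10⁻⁷)×1.028×10^-4)] = √(1.867×10^7) ≈ 4320.6.

N ≈ 4320 turns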